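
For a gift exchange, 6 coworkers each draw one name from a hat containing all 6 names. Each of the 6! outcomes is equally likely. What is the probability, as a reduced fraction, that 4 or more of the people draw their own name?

1/45

Favorable outcomes: Σ_{i≥4} C(6,i)·!(6-i) = 15·1 + 6·0 + 1·1 = 16.
Total outcomes: 6! = 720.
Probability = 16/720 = 1/45.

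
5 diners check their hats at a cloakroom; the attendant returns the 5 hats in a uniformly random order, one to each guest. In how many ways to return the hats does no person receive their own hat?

44

Use !n = (n-1)(!(n-1) + !(n-2)).
!5 = 4·(9 + 2) = 4·11 = 44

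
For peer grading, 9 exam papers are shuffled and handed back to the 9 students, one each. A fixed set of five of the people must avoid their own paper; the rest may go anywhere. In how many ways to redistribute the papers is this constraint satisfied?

205056

Inclusion-exclusion on the 5 forbidden self-matches:
Σ_{j=0}^{5} (-1)^j C(5,j)(9-j)!
= C(5,0)·9! - C(5,1)·8! + C(5,2)·7! - C(5,3)·6! + C(5,4)·5! - C(5,5)·4!
= 362880 - 201600 + 50400 - 7200 + 600 - 24
= 205056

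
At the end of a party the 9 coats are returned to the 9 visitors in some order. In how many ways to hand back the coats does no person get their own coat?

The subfactorial !9 = [9!/e] (nearest integer).
9! = 362880, and 362880/e ≈ 133496.09, so !9 = 133496.

133496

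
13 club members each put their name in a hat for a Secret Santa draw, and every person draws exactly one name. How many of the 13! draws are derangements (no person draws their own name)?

2290792932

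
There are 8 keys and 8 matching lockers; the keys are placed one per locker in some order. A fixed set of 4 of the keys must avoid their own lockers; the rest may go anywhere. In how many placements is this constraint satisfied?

24024

Let A_j be the event that the j-th constrained one is fixed. By inclusion-exclusion over the 4 events:
Σ_{j=0}^{4} (-1)^j C(4,j)(8-j)!
= C(4,0)·8! - C(4,1)·7! + C(4,2)·6! - C(4,3)·5! + C(4,4)·4!
= 40320 - 20160 + 4320 - 480 + 24
= 24024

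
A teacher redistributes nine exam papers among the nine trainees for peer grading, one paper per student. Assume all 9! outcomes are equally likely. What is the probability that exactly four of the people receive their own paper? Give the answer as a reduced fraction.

11/720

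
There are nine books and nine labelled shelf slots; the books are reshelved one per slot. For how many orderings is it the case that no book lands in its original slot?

133496

!9 is the nearest integer to 9!/e.
9! = 362880, and 362880/e ≈ 133496.09, so !9 = 133496.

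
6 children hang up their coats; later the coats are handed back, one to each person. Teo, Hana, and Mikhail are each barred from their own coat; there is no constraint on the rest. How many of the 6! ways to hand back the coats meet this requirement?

Let A_j be the event that the j-th constrained one is fixed. By inclusion-exclusion over the 3 events:
Σ_{j=0}^{3} (-1)^j C(3,j)(6-j)!
= C(3,0)·6! - C(3,1)·5! + C(3,2)·4! - C(3,3)·3!
= 720 - 360 + 72 - 6
= 426

426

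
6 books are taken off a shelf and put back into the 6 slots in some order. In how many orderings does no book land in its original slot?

265

Recurrence: !6 = 6·!5 + (-1)^6.
!6 = 6·44 + 1 = 265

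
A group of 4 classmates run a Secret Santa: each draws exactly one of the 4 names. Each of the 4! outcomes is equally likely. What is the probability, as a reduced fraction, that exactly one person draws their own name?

1/3

Favorable outcomes: C(4,1)·!3 = 4·2 = 8.
Total outcomes: 4! = 24.
Probability = 8/24 = 1/3.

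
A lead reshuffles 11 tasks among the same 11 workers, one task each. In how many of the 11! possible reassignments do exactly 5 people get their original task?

122430

Pick the 5 fixed positions: C(11,5) = 462 ways.
The other 6 form a derangement: !6 = 265.
Total: 462 × 265 = 122430.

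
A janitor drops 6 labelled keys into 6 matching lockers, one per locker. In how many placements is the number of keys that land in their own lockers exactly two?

135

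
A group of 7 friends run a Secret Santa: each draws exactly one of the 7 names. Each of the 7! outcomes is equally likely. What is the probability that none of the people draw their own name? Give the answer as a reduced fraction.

103/280

Favorable outcomes: !7 = 1854.
Total outcomes: 7! = 5040.
Probability = 1854/5040 = 103/280.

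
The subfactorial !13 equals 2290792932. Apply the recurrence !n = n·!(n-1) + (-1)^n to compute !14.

32071101049

!14 = 14·2290792932 + 1 = 32071101049.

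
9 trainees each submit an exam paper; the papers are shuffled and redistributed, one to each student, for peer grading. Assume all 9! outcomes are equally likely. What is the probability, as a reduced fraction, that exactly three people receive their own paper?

Favorable outcomes: C(9,3)·!6 = 84·265 = 22260.
Total outcomes: 9! = 362880.
Probability = 22260/362880 = 53/864.

53/864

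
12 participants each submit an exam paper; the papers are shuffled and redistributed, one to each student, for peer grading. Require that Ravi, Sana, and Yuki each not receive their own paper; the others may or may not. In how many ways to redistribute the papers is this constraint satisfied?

369774720

Inclusion-exclusion on the 3 forbidden self-matches:
Σ_{j=0}^{3} (-1)^j C(3,j)(12-j)!
= C(3,0)·12! - C(3,1)·11! + C(3,2)·10! - C(3,3)·9!
= 479001600 - 119750400 + 10886400 - 362880
= 369774720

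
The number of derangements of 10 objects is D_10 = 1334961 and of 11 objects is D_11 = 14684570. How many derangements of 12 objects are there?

176214841

D_12 = (12-1)·(D_11 + D_10) = 11·(14684570 + 1334961) = 11·16019531 = 176214841.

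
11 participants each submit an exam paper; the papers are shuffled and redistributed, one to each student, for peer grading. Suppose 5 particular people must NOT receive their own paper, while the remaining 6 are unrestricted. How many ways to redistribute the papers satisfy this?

25022880

Inclusion-exclusion on the 5 forbidden self-matches:
Σ_{j=0}^{5} (-1)^j C(5,j)(11-j)!
= C(5,0)·11! - C(5,1)·10! + C(5,2)·9! - C(5,3)·8! + C(5,4)·7! - C(5,5)·6!
= 39916800 - 18144000 + 3628800 - 403200 + 25200 - 720
= 25022880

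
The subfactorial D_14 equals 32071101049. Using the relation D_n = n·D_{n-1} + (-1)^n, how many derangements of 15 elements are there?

481066515734

D_15 = 15·32071101049 - 1 = 481066515734.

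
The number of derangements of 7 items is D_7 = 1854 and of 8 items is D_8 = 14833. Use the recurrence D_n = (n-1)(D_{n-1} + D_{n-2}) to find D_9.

D_9 = (9-1)·(D_8 + D_7) = 8·(14833 + 1854) = 8·16687 = 133496.

133496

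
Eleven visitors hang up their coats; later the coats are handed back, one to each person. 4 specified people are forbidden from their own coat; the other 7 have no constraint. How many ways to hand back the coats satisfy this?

Inclusion-exclusion on the 4 forbidden self-matches:
Σ_{j=0}^{4} (-1)^j C(4,j)(11-j)!
= C(4,0)·11! - C(4,1)·10! + C(4,2)·9! - C(4,3)·8! + C(4,4)·7!
= 39916800 - 14515200 + 2177280 - 161280 + 5040
= 27422640

27422640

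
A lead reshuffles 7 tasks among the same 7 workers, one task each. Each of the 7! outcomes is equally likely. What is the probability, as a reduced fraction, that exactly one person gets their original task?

Favorable outcomes: C(7,1)·!6 = 7·265 = 1855.
Total outcomes: 7! = 5040.
Probability = 1855/5040 = 53/144.

53/144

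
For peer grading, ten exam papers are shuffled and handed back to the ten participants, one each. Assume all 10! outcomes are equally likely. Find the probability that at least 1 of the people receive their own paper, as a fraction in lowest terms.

Favorable outcomes: Σ_{i≥1} C(10,i)·!(10-i) = 10·133496 + 45·14833 + 120·1854 + 210·265 + 252·44 + 210·9 + 120·2 + 45·1 + 10·0 + 1·1 = 2293839.
Total outcomes: 10! = 3628800.
Probability = 2293839/3628800 = 28319/44800.

28319/44800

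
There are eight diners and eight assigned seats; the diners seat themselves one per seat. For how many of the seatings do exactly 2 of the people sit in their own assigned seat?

7420

Pick the 2 fixed positions: C(8,2) = 28 ways.
The remaining 6 must be deranged: !6 = 265.
Total: 28 × 265 = 7420.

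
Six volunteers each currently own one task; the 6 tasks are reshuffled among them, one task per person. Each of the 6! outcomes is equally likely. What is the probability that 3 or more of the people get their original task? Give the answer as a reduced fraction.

7/90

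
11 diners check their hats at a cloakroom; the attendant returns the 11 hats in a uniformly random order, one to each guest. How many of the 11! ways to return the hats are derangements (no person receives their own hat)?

The subfactorial !11 = [11!/e] (nearest integer).
11! = 39916800, and 39916800/e ≈ 14684570.08, so !11 = 14684570.

14684570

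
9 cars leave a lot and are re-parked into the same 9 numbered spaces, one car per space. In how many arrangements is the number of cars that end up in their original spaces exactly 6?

Choose which 6 of the 9 are fixed: C(9,6) = 84.
The remaining 3 must be deranged: !3 = 2.
Total: 84 × 2 = 168.

168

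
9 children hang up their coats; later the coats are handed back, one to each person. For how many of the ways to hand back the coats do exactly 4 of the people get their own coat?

5544

Choose which 4 of the 9 are fixed: C(9,4) = 126.
The remaining 5 must be deranged: !5 = 44.
Total: 126 × 44 = 5544.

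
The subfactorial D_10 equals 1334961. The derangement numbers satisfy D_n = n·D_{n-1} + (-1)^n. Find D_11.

14684570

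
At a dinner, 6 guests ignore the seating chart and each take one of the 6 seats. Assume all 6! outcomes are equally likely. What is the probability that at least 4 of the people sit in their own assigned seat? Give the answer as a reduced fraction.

1/45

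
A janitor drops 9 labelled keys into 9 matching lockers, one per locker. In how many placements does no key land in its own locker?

!9 = 9! · Σ_{k=0}^{9} (-1)^k/k!
= 9! - 9!/1! + 9!/2! - 9!/3! + 9!/4! - 9!/5! + 9!/6! - 9!/7! + 9!/8! - 9!/9!
= 362880 - 362880 + 181440 - 60480 + 15120 - 3024 + 504 - 72 + 9 - 1
= 133496

133496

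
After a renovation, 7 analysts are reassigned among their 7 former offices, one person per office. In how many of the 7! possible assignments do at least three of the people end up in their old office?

407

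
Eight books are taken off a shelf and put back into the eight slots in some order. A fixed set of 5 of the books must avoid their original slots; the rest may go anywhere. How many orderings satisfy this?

21234

Let A_j be the event that the j-th constrained one is fixed. By inclusion-exclusion over the 5 events:
Σ_{j=0}^{5} (-1)^j C(5,j)(8-j)!
= C(5,0)·8! - C(5,1)·7! + C(5,2)·6! - C(5,3)·5! + C(5,4)·4! - C(5,5)·3!
= 40320 - 25200 + 7200 - 1200 + 120 - 6
= 21234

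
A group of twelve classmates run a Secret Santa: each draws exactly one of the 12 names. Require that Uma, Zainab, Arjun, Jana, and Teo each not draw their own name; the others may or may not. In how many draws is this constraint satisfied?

312273360

Let A_j be the event that the j-th constrained one is fixed. By inclusion-exclusion over the 5 events:
Σ_{j=0}^{5} (-1)^j C(5,j)(12-j)!
= C(5,0)·12! - C(5,1)·11! + C(5,2)·10! - C(5,3)·9! + C(5,4)·8! - C(5,5)·7!
= 479001600 - 199584000 + 36288000 - 3628800 + 201600 - 5040
= 312273360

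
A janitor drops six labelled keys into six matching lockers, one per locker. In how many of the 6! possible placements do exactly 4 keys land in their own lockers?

15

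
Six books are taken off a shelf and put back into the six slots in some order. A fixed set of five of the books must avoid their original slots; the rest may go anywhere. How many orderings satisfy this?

309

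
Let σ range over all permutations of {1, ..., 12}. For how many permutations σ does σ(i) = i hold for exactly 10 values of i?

Pick the 10 fixed positions: C(12,10) = 66 ways.
The other 2 form a derangement: !2 = 1.
Total: 66 × 1 = 66.

66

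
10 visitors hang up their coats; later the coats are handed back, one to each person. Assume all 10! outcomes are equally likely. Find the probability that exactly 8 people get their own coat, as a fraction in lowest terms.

Favorable outcomes: C(10,8)·!2 = 45·1 = 45.
Total outcomes: 10! = 3628800.
Probability = 45/3628800 = 1/80640.

1/80640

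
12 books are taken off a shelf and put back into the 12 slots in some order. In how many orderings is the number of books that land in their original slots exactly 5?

1468368

Pick the 5 fixed positions: C(12,5) = 792 ways.
The remaining 7 must be deranged: !7 = 1854.
Total: 792 × 1854 = 1468368.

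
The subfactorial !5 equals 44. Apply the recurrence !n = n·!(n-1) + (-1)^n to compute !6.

!6 = 6·44 + 1 = 265.

265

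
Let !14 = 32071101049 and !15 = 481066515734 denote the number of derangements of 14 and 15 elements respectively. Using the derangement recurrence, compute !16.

7697064251745

!16 = (16-1)·(!15 + !14) = 15·(481066515734 + 32071101049) = 15·513137616783 = 7697064251745.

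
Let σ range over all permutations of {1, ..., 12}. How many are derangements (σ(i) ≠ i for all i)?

176214841

The number of derangements of 12 is !12 = Σ_{k=0}^{12} (-1)^k·12!/k!
= 12! - 12!/1! + 12!/2! - 12!/3! + 12!/4! - 12!/5! + 12!/6! - 12!/7! + 12!/8! - 12!/9! + 12!/10! - 12!/11! + 12!/12!
= 479001600 - 479001600 + 239500800 - 79833600 + 19958400 - 3991680 + 665280 - 95040 + 11880 - 1320 + 132 - 12 + 1
= 176214841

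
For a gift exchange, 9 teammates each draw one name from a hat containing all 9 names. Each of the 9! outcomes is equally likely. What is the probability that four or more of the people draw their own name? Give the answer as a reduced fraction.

6883/362880

Favorable outcomes: Σ_{i≥4} C(9,i)·!(9-i) = 126·44 + 126·9 + 84·2 + 36·1 + 9·0 + 1·1 = 6883.
Total outcomes: 9! = 362880.
Probability = 6883/362880 = 6883/362880.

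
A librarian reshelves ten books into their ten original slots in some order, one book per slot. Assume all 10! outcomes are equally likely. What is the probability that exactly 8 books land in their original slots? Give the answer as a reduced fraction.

1/80640

Favorable outcomes: C(10,8)·!2 = 45·1 = 45.
Total outcomes: 10! = 3628800.
Probability = 45/3628800 = 1/80640.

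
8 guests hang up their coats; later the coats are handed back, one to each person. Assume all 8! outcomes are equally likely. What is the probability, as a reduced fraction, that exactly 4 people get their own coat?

Favorable outcomes: C(8,4)·!4 = 70·9 = 630.
Total outcomes: 8! = 40320.
Probability = 630/40320 = 1/64.

1/64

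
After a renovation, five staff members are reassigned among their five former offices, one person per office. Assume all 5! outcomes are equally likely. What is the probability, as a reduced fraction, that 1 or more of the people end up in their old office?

19/30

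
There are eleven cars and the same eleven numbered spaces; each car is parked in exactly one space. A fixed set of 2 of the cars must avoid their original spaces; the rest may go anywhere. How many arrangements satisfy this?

33022080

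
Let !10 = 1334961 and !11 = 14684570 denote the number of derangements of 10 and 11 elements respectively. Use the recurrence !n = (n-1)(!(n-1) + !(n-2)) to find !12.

176214841

!12 = (12-1)·(!11 + !10) = 11·(14684570 + 1334961) = 11·16019531 = 176214841.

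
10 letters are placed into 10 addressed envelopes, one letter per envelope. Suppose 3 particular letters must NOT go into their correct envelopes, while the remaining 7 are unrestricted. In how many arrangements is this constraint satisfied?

2656080

Let A_j be the event that the j-th constrained one is fixed. By inclusion-exclusion over the 3 events:
Σ_{j=0}^{3} (-1)^j C(3,j)(10-j)!
= C(3,0)·10! - C(3,1)·9! + C(3,2)·8! - C(3,3)·7!
= 3628800 - 1088640 + 120960 - 5040
= 2656080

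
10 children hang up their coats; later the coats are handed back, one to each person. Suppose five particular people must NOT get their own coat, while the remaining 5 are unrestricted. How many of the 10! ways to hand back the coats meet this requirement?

2170680

Inclusion-exclusion on the 5 forbidden self-matches:
Σ_{j=0}^{5} (-1)^j C(5,j)(10-j)!
= C(5,0)·10! - C(5,1)·9! + C(5,2)·8! - C(5,3)·7! + C(5,4)·6! - C(5,5)·5!
= 3628800 - 1814400 + 403200 - 50400 + 3600 - 120
= 2170680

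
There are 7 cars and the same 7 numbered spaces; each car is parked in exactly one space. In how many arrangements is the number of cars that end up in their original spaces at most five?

# with exactly i fixed is C(7,i)·!(7-i); sum over i=0..5:
  i=0: C(7,0)·!7 = 1·1854 = 1854
  i=1: C(7,1)·!6 = 7·265 = 1855
  i=2: C(7,2)·!5 = 21·44 = 924
  i=3: C(7,3)·!4 = 35·9 = 315
  i=4: C(7,4)·!3 = 35·2 = 70
  i=5: C(7,5)·!2 = 21·1 = 21
Total = 5039.

5039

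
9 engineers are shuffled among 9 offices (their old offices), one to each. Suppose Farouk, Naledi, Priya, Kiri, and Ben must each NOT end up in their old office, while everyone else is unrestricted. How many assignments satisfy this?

Let A_j be the event that the j-th constrained one is fixed. By inclusion-exclusion over the 5 events:
Σ_{j=0}^{5} (-1)^j C(5,j)(9-j)!
= C(5,0)·9! - C(5,1)·8! + C(5,2)·7! - C(5,3)·6! + C(5,4)·5! - C(5,5)·4!
= 362880 - 201600 + 50400 - 7200 + 600 - 24
= 205056

205056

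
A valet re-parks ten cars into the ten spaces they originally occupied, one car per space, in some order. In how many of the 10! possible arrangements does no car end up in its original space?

1334961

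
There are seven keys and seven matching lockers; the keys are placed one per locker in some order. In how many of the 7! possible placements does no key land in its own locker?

1854

Use !n = n·!(n-1) + (-1)^n.
!7 = 7·265 - 1 = 1854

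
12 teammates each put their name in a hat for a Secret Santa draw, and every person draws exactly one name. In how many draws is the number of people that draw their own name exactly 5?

1468368

Pick the 5 fixed positions: C(12,5) = 792 ways.
The remaining 7 must be deranged: !7 = 1854.
Total: 792 × 1854 = 1468368.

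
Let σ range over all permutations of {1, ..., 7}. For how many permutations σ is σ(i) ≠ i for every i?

The subfactorial !7 = [7!/e] (nearest integer).
7! = 5040, and 5040/e ≈ 1854.11, so !7 = 1854.

1854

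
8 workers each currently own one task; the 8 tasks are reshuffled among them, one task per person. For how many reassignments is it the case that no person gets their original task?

14833

Use !n = (n-1)(!(n-1) + !(n-2)).
!8 = 7·(1854 + 265) = 7·2119 = 14833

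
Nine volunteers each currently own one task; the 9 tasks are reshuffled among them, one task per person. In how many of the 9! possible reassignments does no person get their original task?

133496

The number of derangements of 9 is !9 = Σ_{k=0}^{9} (-1)^k·9!/k!
= 9! - 9!/1! + 9!/2! - 9!/3! + 9!/4! - 9!/5! + 9!/6! - 9!/7! + 9!/8! - 9!/9!
= 362880 - 362880 + 181440 - 60480 + 15120 - 3024 + 504 - 72 + 9 - 1
= 133496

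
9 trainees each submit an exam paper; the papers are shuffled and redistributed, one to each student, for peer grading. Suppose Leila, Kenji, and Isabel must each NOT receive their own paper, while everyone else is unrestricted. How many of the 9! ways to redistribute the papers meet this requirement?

Inclusion-exclusion on the 3 forbidden self-matches:
Σ_{j=0}^{3} (-1)^j C(3,j)(9-j)!
= C(3,0)·9! - C(3,1)·8! + C(3,2)·7! - C(3,3)·6!
= 362880 - 120960 + 15120 - 720
= 256320

256320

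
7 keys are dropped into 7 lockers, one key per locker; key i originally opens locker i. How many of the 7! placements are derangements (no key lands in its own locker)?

Use !n = (n-1)(!(n-1) + !(n-2)).
!7 = 6·(265 + 44) = 6·309 = 1854

1854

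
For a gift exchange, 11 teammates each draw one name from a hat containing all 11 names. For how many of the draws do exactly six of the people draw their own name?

Pick the 6 fixed positions: C(11,6) = 462 ways.
The remaining 5 must be deranged: !5 = 44.
Total: 462 × 44 = 20328.

20328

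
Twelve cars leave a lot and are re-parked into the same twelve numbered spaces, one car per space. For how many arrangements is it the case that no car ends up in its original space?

176214841

By inclusion-exclusion, !12 = Σ (-1)^k · 12!/k! for k=0..12
= 12! - 12!/1! + 12!/2! - 12!/3! + 12!/4! - 12!/5! + 12!/6! - 12!/7! + 12!/8! - 12!/9! + 12!/10! - 12!/11! + 12!/12!
= 479001600 - 479001600 + 239500800 - 79833600 + 19958400 - 3991680 + 665280 - 95040 + 11880 - 1320 + 132 - 12 + 1
= 176214841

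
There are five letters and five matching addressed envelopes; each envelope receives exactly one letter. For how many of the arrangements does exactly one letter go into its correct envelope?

45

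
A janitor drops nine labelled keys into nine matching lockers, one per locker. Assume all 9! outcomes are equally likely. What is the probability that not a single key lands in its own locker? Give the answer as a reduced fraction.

Favorable outcomes: !9 = 133496.
Total outcomes: 9! = 362880.
Probability = 133496/362880 = 16687/45360.

16687/45360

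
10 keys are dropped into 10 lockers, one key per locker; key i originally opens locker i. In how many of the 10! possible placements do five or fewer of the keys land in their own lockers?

Sum C(10,i)·!(10-i) for i = 0..5:
  i=0: C(10,0)·!10 = 1·1334961 = 1334961
  i=1: C(10,1)·!9 = 10·133496 = 1334960
  i=2: C(10,2)·!8 = 45·14833 = 667485
  i=3: C(10,3)·!7 = 120·1854 = 222480
  i=4: C(10,4)·!6 = 210·265 = 55650
  i=5: C(10,5)·!5 = 252·44 = 11088
Total = 3626624.

3626624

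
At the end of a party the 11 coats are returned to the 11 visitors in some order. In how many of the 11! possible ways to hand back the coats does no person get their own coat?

14684570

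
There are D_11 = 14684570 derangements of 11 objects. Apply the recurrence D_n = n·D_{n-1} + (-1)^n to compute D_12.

176214841

D_12 = 12·14684570 + 1 = 176214841.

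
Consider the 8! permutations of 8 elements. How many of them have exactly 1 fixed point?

14832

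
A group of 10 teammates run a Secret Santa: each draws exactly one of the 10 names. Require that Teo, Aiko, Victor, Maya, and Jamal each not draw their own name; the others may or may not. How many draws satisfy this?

2170680

Let A_j be the event that the j-th constrained one is fixed. By inclusion-exclusion over the 5 events:
Σ_{j=0}^{5} (-1)^j C(5,j)(10-j)!
= C(5,0)·10! - C(5,1)·9! + C(5,2)·8! - C(5,3)·7! + C(5,4)·6! - C(5,5)·5!
= 3628800 - 1814400 + 403200 - 50400 + 3600 - 120
= 2170680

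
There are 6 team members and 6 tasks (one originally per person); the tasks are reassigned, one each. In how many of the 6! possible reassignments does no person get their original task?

265

!6 = 6! · Σ_{k=0}^{6} (-1)^k/k!
= 6! - 6!/1! + 6!/2! - 6!/3! + 6!/4! - 6!/5! + 6!/6!
= 720 - 720 + 360 - 120 + 30 - 6 + 1
= 265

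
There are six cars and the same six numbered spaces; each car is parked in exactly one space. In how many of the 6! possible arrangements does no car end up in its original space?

265

!6 = 6! · Σ_{k=0}^{6} (-1)^k/k!
= 6! - 6!/1! + 6!/2! - 6!/3! + 6!/4! - 6!/5! + 6!/6!
= 720 - 720 + 360 - 120 + 30 - 6 + 1
= 265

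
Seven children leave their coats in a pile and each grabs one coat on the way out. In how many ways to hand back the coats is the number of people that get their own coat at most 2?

Sum C(7,i)·!(7-i) for i = 0..2:
  i=0: C(7,0)·!7 = 1·1854 = 1854
  i=1: C(7,1)·!6 = 7·265 = 1855
  i=2: C(7,2)·!5 = 21·44 = 924
Total = 4633.

4633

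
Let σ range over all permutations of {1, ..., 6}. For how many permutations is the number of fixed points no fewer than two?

Sum C(6,i)·!(6-i) for i = 2..6:
  i=2: C(6,2)·!4 = 15·9 = 135
  i=3: C(6,3)·!3 = 20·2 = 40
  i=4: C(6,4)·!2 = 15·1 = 15
  i=5: C(6,5)·!1 = 6·0 = 0
  i=6: C(6,6)·!0 = 1·1 = 1
Total = 191.

191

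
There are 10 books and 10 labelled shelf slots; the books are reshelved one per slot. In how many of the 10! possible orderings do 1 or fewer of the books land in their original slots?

# with exactly i fixed is C(10,i)·!(10-i); sum over i=0..1:
  i=0: C(10,0)·!10 = 1·1334961 = 1334961
  i=1: C(10,1)·!9 = 10·133496 = 1334960
Total = 2669921.

2669921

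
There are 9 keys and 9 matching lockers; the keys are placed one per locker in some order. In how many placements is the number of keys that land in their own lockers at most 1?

Sum C(9,i)·!(9-i) for i = 0..1:
  i=0: C(9,0)·!9 = 1·133496 = 133496
  i=1: C(9,1)·!8 = 9·14833 = 133497
Total = 266993.

266993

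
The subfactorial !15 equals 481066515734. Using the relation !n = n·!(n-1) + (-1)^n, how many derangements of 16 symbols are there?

7697064251745

!16 = 16·481066515734 + 1 = 7697064251745.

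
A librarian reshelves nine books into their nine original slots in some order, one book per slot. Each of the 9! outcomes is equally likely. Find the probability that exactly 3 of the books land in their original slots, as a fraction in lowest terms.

53/864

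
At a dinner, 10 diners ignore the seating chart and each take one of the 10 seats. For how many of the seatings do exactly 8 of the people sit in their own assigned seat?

Pick the 8 fixed positions: C(10,8) = 45 ways.
The other 2 form a derangement: !2 = 1.
Total: 45 × 1 = 45.

45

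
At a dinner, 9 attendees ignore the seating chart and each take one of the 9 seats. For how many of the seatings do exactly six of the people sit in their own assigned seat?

Pick the 6 fixed positions: C(9,6) = 84 ways.
The other 3 form a derangement: !3 = 2.
Total: 84 × 2 = 168.

168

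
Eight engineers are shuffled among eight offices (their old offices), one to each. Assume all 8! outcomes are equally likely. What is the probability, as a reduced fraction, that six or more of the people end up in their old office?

Favorable outcomes: Σ_{i≥6} C(8,i)·!(8-i) = 28·1 + 8·0 + 1·1 = 29.
Total outcomes: 8! = 40320.
Probability = 29/40320 = 29/40320.

29/40320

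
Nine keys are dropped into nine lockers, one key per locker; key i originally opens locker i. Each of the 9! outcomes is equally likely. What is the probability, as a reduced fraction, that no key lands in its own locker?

16687/45360

Favorable outcomes: !9 = 133496.
Total outcomes: 9! = 362880.
Probability = 133496/362880 = 16687/45360.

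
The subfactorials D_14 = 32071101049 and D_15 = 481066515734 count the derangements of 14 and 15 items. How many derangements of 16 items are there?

7697064251745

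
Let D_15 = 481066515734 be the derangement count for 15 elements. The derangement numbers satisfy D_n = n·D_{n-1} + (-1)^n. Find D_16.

7697064251745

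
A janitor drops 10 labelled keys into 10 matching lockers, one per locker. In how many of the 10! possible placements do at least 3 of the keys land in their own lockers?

291394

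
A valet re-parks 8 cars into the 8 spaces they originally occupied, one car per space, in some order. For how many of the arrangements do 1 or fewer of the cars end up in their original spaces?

29665

# with exactly i fixed is C(8,i)·!(8-i); sum over i=0..1:
  i=0: C(8,0)·!8 = 1·14833 = 14833
  i=1: C(8,1)·!7 = 8·1854 = 14832
Total = 29665.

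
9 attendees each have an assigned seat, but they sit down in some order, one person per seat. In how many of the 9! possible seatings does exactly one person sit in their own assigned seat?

133497

Choose which one of the 9 is fixed: C(9,1) = 9.
The other 8 form a derangement: !8 = 14833.
Total: 9 × 14833 = 133497.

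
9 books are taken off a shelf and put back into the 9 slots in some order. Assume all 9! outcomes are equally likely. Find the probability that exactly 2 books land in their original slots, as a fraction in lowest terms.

Favorable outcomes: C(9,2)·!7 = 36·1854 = 66744.
Total outcomes: 9! = 362880.
Probability = 66744/362880 = 103/560.

103/560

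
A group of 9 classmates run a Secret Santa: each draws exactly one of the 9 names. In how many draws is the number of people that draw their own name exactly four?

Pick the 4 fixed positions: C(9,4) = 126 ways.
The remaining 5 must be deranged: !5 = 44.
Total: 126 × 44 = 5544.

5544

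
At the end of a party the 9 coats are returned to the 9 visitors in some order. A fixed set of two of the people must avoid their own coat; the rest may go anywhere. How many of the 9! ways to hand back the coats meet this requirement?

287280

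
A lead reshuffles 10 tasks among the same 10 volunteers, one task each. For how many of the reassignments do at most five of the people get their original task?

3626624

Sum C(10,i)·!(10-i) for i = 0..5:
  i=0: C(10,0)·!10 = 1·1334961 = 1334961
  i=1: C(10,1)·!9 = 10·133496 = 1334960
  i=2: C(10,2)·!8 = 45·14833 = 667485
  i=3: C(10,3)·!7 = 120·1854 = 222480
  i=4: C(10,4)·!6 = 210·265 = 55650
  i=5: C(10,5)·!5 = 252·44 = 11088
Total = 3626624.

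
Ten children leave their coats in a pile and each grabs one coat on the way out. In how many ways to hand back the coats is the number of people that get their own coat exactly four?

55650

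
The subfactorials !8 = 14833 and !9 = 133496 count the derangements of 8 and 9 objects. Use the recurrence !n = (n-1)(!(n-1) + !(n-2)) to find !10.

!10 = (10-1)·(!9 + !8) = 9·(133496 + 14833) = 9·148329 = 1334961.

1334961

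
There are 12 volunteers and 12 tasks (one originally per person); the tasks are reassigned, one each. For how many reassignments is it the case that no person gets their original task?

The subfactorial !12 = [12!/e] (nearest integer).
12! = 479001600, and 479001600/e ≈ 176214840.93, so !12 = 176214841.

176214841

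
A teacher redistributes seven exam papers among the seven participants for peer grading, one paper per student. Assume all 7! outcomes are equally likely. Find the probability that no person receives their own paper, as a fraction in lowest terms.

Favorable outcomes: !7 = 1854.
Total outcomes: 7! = 5040.
Probability = 1854/5040 = 103/280.

103/280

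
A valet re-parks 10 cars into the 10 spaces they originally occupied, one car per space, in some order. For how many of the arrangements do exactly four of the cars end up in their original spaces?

55650

Pick the 4 fixed positions: C(10,4) = 210 ways.
The other 6 form a derangement: !6 = 265.
Total: 210 × 265 = 55650.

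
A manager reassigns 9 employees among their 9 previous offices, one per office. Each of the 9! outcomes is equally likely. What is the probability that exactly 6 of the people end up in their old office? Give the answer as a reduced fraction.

Favorable outcomes: C(9,6)·!3 = 84·2 = 168.
Total outcomes: 9! = 362880.
Probability = 168/362880 = 1/2160.

1/2160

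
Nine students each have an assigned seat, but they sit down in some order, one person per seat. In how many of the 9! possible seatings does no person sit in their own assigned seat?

133496

Use !n = (n-1)(!(n-1) + !(n-2)).
!9 = 8·(14833 + 1854) = 8·16687 = 133496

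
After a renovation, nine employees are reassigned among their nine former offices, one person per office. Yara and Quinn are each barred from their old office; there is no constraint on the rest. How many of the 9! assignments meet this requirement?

Let A_j be the event that the j-th constrained one is fixed. By inclusion-exclusion over the 2 events:
Σ_{j=0}^{2} (-1)^j C(2,j)(9-j)!
= C(2,0)·9! - C(2,1)·8! + C(2,2)·7!
= 362880 - 80640 + 5040
= 287280

287280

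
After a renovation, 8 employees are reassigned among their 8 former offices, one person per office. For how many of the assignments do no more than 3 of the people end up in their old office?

39549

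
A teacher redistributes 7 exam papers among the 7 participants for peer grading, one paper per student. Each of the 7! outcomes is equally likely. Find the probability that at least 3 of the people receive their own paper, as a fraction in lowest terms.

407/5040

Favorable outcomes: Σ_{i≥3} C(7,i)·!(7-i) = 35·9 + 35·2 + 21·1 + 7·0 + 1·1 = 407.
Total outcomes: 7! = 5040.
Probability = 407/5040 = 407/5040.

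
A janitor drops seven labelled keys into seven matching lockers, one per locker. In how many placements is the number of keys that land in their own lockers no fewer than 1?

3186

# with exactly i fixed is C(7,i)·!(7-i); sum over i=1..7:
  i=1: C(7,1)·!6 = 7·265 = 1855
  i=2: C(7,2)·!5 = 21·44 = 924
  i=3: C(7,3)·!4 = 35·9 = 315
  i=4: C(7,4)·!3 = 35·2 = 70
  i=5: C(7,5)·!2 = 21·1 = 21
  i=6: C(7,6)·!1 = 7·0 = 0
  i=7: C(7,7)·!0 = 1·1 = 1
Total = 3186.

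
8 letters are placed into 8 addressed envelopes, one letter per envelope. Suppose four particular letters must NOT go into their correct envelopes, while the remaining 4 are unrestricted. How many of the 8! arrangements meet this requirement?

24024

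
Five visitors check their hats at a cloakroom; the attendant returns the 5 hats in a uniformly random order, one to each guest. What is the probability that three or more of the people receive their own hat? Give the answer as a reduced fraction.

Favorable outcomes: Σ_{i≥3} C(5,i)·!(5-i) = 10·1 + 5·0 + 1·1 = 11.
Total outcomes: 5! = 120.
Probability = 11/120 = 11/120.

11/120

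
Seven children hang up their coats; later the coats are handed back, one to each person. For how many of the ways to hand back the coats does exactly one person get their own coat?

1855

Pick the single fixed position: C(7,1) = 7 ways.
The remaining 6 must be deranged: !6 = 265.
Total: 7 × 265 = 1855.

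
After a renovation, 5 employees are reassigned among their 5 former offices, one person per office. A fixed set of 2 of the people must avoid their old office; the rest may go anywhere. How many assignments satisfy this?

78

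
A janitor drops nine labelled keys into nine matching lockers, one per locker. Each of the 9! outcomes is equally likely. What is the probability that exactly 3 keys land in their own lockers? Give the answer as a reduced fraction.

Favorable outcomes: C(9,3)·!6 = 84·265 = 22260.
Total outcomes: 9! = 362880.
Probability = 22260/362880 = 53/864.

53/864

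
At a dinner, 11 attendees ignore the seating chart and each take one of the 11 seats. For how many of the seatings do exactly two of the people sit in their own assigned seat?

7342280

Choose which 2 of the 11 are fixed: C(11,2) = 55.
The other 9 form a derangement: !9 = 133496.
Total: 55 × 133496 = 7342280.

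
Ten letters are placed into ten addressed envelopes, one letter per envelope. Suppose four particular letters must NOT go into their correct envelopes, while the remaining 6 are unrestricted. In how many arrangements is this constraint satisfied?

2399760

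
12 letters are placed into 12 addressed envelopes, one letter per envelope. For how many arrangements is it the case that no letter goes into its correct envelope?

176214841

By inclusion-exclusion, !12 = Σ (-1)^k · 12!/k! for k=0..12
= 12! - 12!/1! + 12!/2! - 12!/3! + 12!/4! - 12!/5! + 12!/6! - 12!/7! + 12!/8! - 12!/9! + 12!/10! - 12!/11! + 12!/12!
= 479001600 - 479001600 + 239500800 - 79833600 + 19958400 - 3991680 + 665280 - 95040 + 11880 - 1320 + 132 - 12 + 1
= 176214841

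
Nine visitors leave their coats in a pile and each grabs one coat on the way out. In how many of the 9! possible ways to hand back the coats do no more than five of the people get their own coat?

# with exactly i fixed is C(9,i)·!(9-i); sum over i=0..5:
  i=0: C(9,0)·!9 = 1·133496 = 133496
  i=1: C(9,1)·!8 = 9·14833 = 133497
  i=2: C(9,2)·!7 = 36·1854 = 66744
  i=3: C(9,3)·!6 = 84·265 = 22260
  i=4: C(9,4)·!5 = 126·44 = 5544
  i=5: C(9,5)·!4 = 126·9 = 1134
Total = 362675.

362675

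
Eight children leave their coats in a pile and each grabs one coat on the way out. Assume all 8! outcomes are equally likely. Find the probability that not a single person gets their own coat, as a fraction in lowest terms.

2119/5760

Favorable outcomes: !8 = 14833.
Total outcomes: 8! = 40320.
Probability = 14833/40320 = 2119/5760.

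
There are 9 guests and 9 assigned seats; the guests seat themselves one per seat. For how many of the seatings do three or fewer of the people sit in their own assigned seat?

355997

Sum C(9,i)·!(9-i) for i = 0..3:
  i=0: C(9,0)·!9 = 1·133496 = 133496
  i=1: C(9,1)·!8 = 9·14833 = 133497
  i=2: C(9,2)·!7 = 36·1854 = 66744
  i=3: C(9,3)·!6 = 84·265 = 22260
Total = 355997.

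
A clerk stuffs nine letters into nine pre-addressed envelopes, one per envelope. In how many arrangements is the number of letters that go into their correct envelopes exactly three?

Pick the 3 fixed positions: C(9,3) = 84 ways.
The remaining 6 must be deranged: !6 = 265.
Total: 84 × 265 = 22260.

22260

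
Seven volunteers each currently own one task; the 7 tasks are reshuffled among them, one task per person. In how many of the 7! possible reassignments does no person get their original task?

1854

The number of derangements of 7 is !7 = Σ_{k=0}^{7} (-1)^k·7!/k!
= 7! - 7!/1! + 7!/2! - 7!/3! + 7!/4! - 7!/5! + 7!/6! - 7!/7!
= 5040 - 5040 + 2520 - 840 + 210 - 42 + 7 - 1
= 1854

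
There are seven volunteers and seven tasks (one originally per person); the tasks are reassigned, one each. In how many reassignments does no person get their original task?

1854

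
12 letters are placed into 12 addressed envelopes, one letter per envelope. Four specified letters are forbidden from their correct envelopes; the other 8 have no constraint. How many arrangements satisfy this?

Let A_j be the event that the j-th constrained one is fixed. By inclusion-exclusion over the 4 events:
Σ_{j=0}^{4} (-1)^j C(4,j)(12-j)!
= C(4,0)·12! - C(4,1)·11! + C(4,2)·10! - C(4,3)·9! + C(4,4)·8!
= 479001600 - 159667200 + 21772800 - 1451520 + 40320
= 339696000

339696000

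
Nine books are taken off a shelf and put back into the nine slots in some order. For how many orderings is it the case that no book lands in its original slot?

!9 is the nearest integer to 9!/e.
9! = 362880, and 362880/e ≈ 133496.09, so !9 = 133496.

133496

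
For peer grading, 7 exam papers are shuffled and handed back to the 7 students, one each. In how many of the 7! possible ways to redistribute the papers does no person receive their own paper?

Use !n = (n-1)(!(n-1) + !(n-2)).
!7 = 6·(265 + 44) = 6·309 = 1854

1854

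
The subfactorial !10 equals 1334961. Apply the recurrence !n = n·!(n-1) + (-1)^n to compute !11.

14684570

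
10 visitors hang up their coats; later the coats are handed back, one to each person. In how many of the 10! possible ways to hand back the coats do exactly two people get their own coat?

667485

Choose which 2 of the 10 are fixed: C(10,2) = 45.
The other 8 form a derangement: !8 = 14833.
Total: 45 × 14833 = 667485.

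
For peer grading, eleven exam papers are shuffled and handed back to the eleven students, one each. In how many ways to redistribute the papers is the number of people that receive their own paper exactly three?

Choose which 3 of the 11 are fixed: C(11,3) = 165.
The other 8 form a derangement: !8 = 14833.
Total: 165 × 14833 = 2447445.

2447445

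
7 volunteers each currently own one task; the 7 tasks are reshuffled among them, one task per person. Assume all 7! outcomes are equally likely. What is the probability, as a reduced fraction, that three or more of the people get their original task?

407/5040

Favorable outcomes: Σ_{i≥3} C(7,i)·!(7-i) = 35·9 + 35·2 + 21·1 + 7·0 + 1·1 = 407.
Total outcomes: 7! = 5040.
Probability = 407/5040 = 407/5040.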